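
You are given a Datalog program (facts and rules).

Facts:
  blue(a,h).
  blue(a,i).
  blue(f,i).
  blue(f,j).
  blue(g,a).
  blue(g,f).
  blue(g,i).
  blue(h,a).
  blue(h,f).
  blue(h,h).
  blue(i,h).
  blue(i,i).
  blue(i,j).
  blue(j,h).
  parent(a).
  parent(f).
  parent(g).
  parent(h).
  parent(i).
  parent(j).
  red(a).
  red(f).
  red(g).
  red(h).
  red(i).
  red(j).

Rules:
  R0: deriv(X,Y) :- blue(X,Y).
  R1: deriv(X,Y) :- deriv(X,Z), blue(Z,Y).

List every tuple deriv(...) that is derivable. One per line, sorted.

deriv(a,a)
deriv(a,f)
deriv(a,h)
deriv(a,i)
deriv(a,j)
deriv(f,a)
deriv(f,f)
deriv(f,h)
deriv(f,i)
deriv(f,j)
deriv(g,a)
deriv(g,f)
deriv(g,h)
deriv(g,i)
deriv(g,j)
deriv(h,a)
deriv(h,f)
deriv(h,h)
deriv(h,i)
deriv(h,j)
deriv(i,a)
deriv(i,f)
deriv(i,h)
deriv(i,i)
deriv(i,j)
deriv(j,a)
deriv(j,f)
deriv(j,h)
deriv(j,i)
deriv(j,j)

round 1: derive deriv(a,h) via R0 from blue(a,h)
round 1: derive deriv(a,i) via R0 from blue(a,i)
round 1: derive deriv(f,i) via R0 from blue(f,i)
round 1: derive deriv(f,j) via R0 from blue(f,j)
round 1: derive deriv(g,a) via R0 from blue(g,a)
round 1: derive deriv(g,f) via R0 from blue(g,f)
round 1: derive deriv(g,i) via R0 from blue(g,i)
round 1: derive deriv(h,a) via R0 from blue(h,a)
round 1: derive deriv(h,f) via R0 from blue(h,f)
round 1: derive deriv(h,h) via R0 from blue(h,h)
round 1: derive deriv(i,h) via R0 from blue(i,h)
round 1: derive deriv(i,i) via R0 from blue(i,i)
round 1: derive deriv(i,j) via R0 from blue(i,j)
round 1: derive deriv(j,h) via R0 from blue(j,h)
round 2: derive deriv(a,a) via R1 from deriv(a,h), blue(h,a)
round 2: derive deriv(a,f) via R1 from deriv(a,h), blue(h,f)
round 2: derive deriv(a,j) via R1 from deriv(a,i), blue(i,j)
round 2: derive deriv(f,h) via R1 from deriv(f,i), blue(i,h)
round 2: derive deriv(g,h) via R1 from deriv(g,a), blue(a,h)
round 2: derive deriv(g,j) via R1 from deriv(g,f), blue(f,j)
round 2: derive deriv(h,i) via R1 from deriv(h,a), blue(a,i)
round 2: derive deriv(h,j) via R1 from deriv(h,f), blue(f,j)
round 2: derive deriv(i,a) via R1 from deriv(i,h), blue(h,a)
round 2: derive deriv(i,f) via R1 from deriv(i,h), blue(h,f)
round 2: derive deriv(j,a) via R1 from deriv(j,h), blue(h,a)
round 2: derive deriv(j,f) via R1 from deriv(j,h), blue(h,f)
round 3: derive deriv(f,a) via R1 from deriv(f,h), blue(h,a)
round 3: derive deriv(f,f) via R1 from deriv(f,h), blue(h,f)
round 3: derive deriv(j,i) via R1 from deriv(j,a), blue(a,i)
round 3: derive deriv(j,j) via R1 from deriv(j,f), blue(f,j)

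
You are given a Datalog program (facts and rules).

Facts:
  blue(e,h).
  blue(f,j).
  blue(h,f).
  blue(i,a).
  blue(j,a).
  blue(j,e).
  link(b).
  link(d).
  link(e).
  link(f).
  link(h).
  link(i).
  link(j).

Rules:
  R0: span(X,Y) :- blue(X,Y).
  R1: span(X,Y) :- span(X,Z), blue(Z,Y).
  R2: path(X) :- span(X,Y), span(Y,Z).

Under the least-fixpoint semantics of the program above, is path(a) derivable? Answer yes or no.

round 1: derive span(e,h) via R0 from blue(e,h)
round 1: derive span(f,j) via R0 from blue(f,j)
round 1: derive span(h,f) via R0 from blue(h,f)
round 1: derive span(i,a) via R0 from blue(i,a)
round 1: derive span(j,a) via R0 from blue(j,a)
round 1: derive span(j,e) via R0 from blue(j,e)
round 2: derive span(e,f) via R1 from span(e,h), blue(h,f)
round 2: derive span(f,a) via R1 from span(f,j), blue(j,a)
round 2: derive span(f,e) via R1 from span(f,j), blue(j,e)
round 2: derive span(h,j) via R1 from span(h,f), blue(f,j)
round 2: derive span(j,h) via R1 from span(j,e), blue(e,h)
round 2: derive path(e) via R2 from span(e,h), span(h,f)
round 2: derive path(f) via R2 from span(f,j), span(j,a)
round 2: derive path(h) via R2 from span(h,f), span(f,j)
round 2: derive path(j) via R2 from span(j,e), span(e,h)
round 3: derive span(e,j) via R1 from span(e,f), blue(f,j)
round 3: derive span(f,h) via R1 from span(f,e), blue(e,h)
round 3: derive span(h,a) via R1 from span(h,j), blue(j,a)
round 3: derive span(h,e) via R1 from span(h,j), blue(j,e)
round 3: derive span(j,f) via R1 from span(j,h), blue(h,f)
round 4: derive span(e,a) via R1 from span(e,j), blue(j,a)
round 4: derive span(e,e) via R1 from span(e,j), blue(j,e)
round 4: derive span(f,f) via R1 from span(f,h), blue(h,f)
round 4: derive span(h,h) via R1 from span(h,e), blue(e,h)
round 4: derive span(j,j) via R1 from span(j,f), blue(f,j)

no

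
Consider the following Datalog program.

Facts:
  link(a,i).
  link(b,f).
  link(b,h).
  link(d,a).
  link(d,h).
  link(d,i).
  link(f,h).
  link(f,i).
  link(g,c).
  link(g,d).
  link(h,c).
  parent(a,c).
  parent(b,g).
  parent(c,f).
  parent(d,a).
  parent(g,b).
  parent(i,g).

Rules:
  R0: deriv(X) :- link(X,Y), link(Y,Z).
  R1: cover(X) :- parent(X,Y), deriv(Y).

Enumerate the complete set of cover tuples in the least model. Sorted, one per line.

cover(b)
cover(c)
cover(g)
cover(i)

round 1: derive deriv(b) via R0 from link(b,f), link(f,h)
round 1: derive deriv(d) via R0 from link(d,a), link(a,i)
round 1: derive deriv(f) via R0 from link(f,h), link(h,c)
round 1: derive deriv(g) via R0 from link(g,d), link(d,a)
round 2: derive cover(b) via R1 from parent(b,g), deriv(g)
round 2: derive cover(c) via R1 from parent(c,f), deriv(f)
round 2: derive cover(g) via R1 from parent(g,b), deriv(b)
round 2: derive cover(i) via R1 from parent(i,g), deriv(g)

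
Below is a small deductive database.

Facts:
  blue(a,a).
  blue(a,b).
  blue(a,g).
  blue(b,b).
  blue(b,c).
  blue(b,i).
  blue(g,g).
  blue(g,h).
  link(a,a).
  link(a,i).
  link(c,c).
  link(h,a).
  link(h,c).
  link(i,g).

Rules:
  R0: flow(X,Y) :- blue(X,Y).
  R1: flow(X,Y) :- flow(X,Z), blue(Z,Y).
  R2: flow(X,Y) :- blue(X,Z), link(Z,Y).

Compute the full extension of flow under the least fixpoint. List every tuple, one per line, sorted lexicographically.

flow(a,a)
flow(a,b)
flow(a,c)
flow(a,g)
flow(a,h)
flow(a,i)
flow(b,b)
flow(b,c)
flow(b,g)
flow(b,h)
flow(b,i)
flow(g,a)
flow(g,b)
flow(g,c)
flow(g,g)
flow(g,h)
flow(g,i)

round 1: derive flow(a,a) via R0 from blue(a,a)
round 1: derive flow(a,b) via R0 from blue(a,b)
round 1: derive flow(a,g) via R0 from blue(a,g)
round 1: derive flow(b,b) via R0 from blue(b,b)
round 1: derive flow(b,c) via R0 from blue(b,c)
round 1: derive flow(b,i) via R0 from blue(b,i)
round 1: derive flow(g,g) via R0 from blue(g,g)
round 1: derive flow(g,h) via R0 from blue(g,h)
round 1: derive flow(a,i) via R2 from blue(a,a), link(a,i)
round 1: derive flow(b,g) via R2 from blue(b,i), link(i,g)
round 1: derive flow(g,a) via R2 from blue(g,h), link(h,a)
round 1: derive flow(g,c) via R2 from blue(g,h), link(h,c)
round 2: derive flow(a,c) via R1 from flow(a,b), blue(b,c)
round 2: derive flow(a,h) via R1 from flow(a,g), blue(g,h)
round 2: derive flow(b,h) via R1 from flow(b,g), blue(g,h)
round 2: derive flow(g,b) via R1 from flow(g,a), blue(a,b)
round 3: derive flow(g,i) via R1 from flow(g,b), blue(b,i)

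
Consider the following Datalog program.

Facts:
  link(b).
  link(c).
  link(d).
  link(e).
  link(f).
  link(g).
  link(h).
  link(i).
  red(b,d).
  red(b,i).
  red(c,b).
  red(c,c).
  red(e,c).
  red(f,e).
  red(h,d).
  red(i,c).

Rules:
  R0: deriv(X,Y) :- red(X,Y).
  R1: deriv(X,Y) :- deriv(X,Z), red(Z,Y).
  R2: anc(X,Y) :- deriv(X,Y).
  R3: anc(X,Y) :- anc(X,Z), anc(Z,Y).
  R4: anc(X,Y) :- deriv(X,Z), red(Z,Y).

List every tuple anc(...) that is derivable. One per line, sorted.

round 1: derive deriv(b,d) via R0 from red(b,d)
round 1: derive deriv(b,i) via R0 from red(b,i)
round 1: derive deriv(c,b) via R0 from red(c,b)
round 1: derive deriv(c,c) via R0 from red(c,c)
round 1: derive deriv(e,c) via R0 from red(e,c)
round 1: derive deriv(f,e) via R0 from red(f,e)
round 1: derive deriv(h,d) via R0 from red(h,d)
round 1: derive deriv(i,c) via R0 from red(i,c)
round 2: derive deriv(b,c) via R1 from deriv(b,i), red(i,c)
round 2: derive deriv(c,d) via R1 from deriv(c,b), red(b,d)
round 2: derive deriv(c,i) via R1 from deriv(c,b), red(b,i)
round 2: derive deriv(e,b) via R1 from deriv(e,c), red(c,b)
round 2: derive deriv(f,c) via R1 from deriv(f,e), red(e,c)
round 2: derive deriv(i,b) via R1 from deriv(i,c), red(c,b)
round 2: derive anc(b,d) via R2 from deriv(b,d)
round 2: derive anc(b,i) via R2 from deriv(b,i)
round 2: derive anc(c,b) via R2 from deriv(c,b)
round 2: derive anc(c,c) via R2 from deriv(c,c)
round 2: derive anc(e,c) via R2 from deriv(e,c)
round 2: derive anc(f,e) via R2 from deriv(f,e)
round 2: derive anc(h,d) via R2 from deriv(h,d)
round 2: derive anc(i,c) via R2 from deriv(i,c)
round 2: derive anc(b,c) via R4 from deriv(b,i), red(i,c)
round 2: derive anc(c,d) via R4 from deriv(c,b), red(b,d)
round 2: derive anc(c,i) via R4 from deriv(c,b), red(b,i)
round 2: derive anc(e,b) via R4 from deriv(e,c), red(c,b)
round 2: derive anc(f,c) via R4 from deriv(f,e), red(e,c)
round 2: derive anc(i,b) via R4 from deriv(i,c), red(c,b)
round 3: derive deriv(b,b) via R1 from deriv(b,c), red(c,b)
round 3: derive deriv(e,d) via R1 from deriv(e,b), red(b,d)
round 3: derive deriv(e,i) via R1 from deriv(e,b), red(b,i)
round 3: derive deriv(f,b) via R1 from deriv(f,c), red(c,b)
round 3: derive deriv(i,d) via R1 from deriv(i,b), red(b,d)
round 3: derive deriv(i,i) via R1 from deriv(i,b), red(b,i)
round 3: derive anc(b,b) via R3 from anc(b,c), anc(c,b)
round 3: derive anc(e,d) via R3 from anc(e,b), anc(b,d)
round 3: derive anc(e,i) via R3 from anc(e,b), anc(b,i)
round 3: derive anc(f,b) via R3 from anc(f,c), anc(c,b)
round 3: derive anc(f,d) via R3 from anc(f,c), anc(c,d)
round 3: derive anc(f,i) via R3 from anc(f,c), anc(c,i)
round 3: derive anc(i,d) via R3 from anc(i,b), anc(b,d)
round 3: derive anc(i,i) via R3 from anc(i,b), anc(b,i)
round 4: derive deriv(f,d) via R1 from deriv(f,b), red(b,d)
round 4: derive deriv(f,i) via R1 from deriv(f,b), red(b,i)

anc(b,b)
anc(b,c)
anc(b,d)
anc(b,i)
anc(c,b)
anc(c,c)
anc(c,d)
anc(c,i)
anc(e,b)
anc(e,c)
anc(e,d)
anc(e,i)
anc(f,b)
anc(f,c)
anc(f,d)
anc(f,e)
anc(f,i)
anc(h,d)
anc(i,b)
anc(i,c)
anc(i,d)
anc(i,i)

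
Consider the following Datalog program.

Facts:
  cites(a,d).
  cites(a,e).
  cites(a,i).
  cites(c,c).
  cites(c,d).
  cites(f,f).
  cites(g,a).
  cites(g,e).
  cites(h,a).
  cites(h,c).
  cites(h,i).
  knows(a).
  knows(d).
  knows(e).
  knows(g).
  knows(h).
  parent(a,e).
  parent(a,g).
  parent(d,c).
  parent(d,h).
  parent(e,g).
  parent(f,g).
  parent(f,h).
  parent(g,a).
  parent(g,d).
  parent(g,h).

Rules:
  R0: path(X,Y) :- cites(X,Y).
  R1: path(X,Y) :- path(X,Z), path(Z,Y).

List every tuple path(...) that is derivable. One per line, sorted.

round 1: derive path(a,d) via R0 from cites(a,d)
round 1: derive path(a,e) via R0 from cites(a,e)
round 1: derive path(a,i) via R0 from cites(a,i)
round 1: derive path(c,c) via R0 from cites(c,c)
round 1: derive path(c,d) via R0 from cites(c,d)
round 1: derive path(f,f) via R0 from cites(f,f)
round 1: derive path(g,a) via R0 from cites(g,a)
round 1: derive path(g,e) via R0 from cites(g,e)
round 1: derive path(h,a) via R0 from cites(h,a)
round 1: derive path(h,c) via R0 from cites(h,c)
round 1: derive path(h,i) via R0 from cites(h,i)
round 2: derive path(g,d) via R1 from path(g,a), path(a,d)
round 2: derive path(g,i) via R1 from path(g,a), path(a,i)
round 2: derive path(h,d) via R1 from path(h,a), path(a,d)
round 2: derive path(h,e) via R1 from path(h,a), path(a,e)

path(a,d)
path(a,e)
path(a,i)
path(c,c)
path(c,d)
path(f,f)
path(g,a)
path(g,d)
path(g,e)
path(g,i)
path(h,a)
path(h,c)
path(h,d)
path(h,e)
path(h,i)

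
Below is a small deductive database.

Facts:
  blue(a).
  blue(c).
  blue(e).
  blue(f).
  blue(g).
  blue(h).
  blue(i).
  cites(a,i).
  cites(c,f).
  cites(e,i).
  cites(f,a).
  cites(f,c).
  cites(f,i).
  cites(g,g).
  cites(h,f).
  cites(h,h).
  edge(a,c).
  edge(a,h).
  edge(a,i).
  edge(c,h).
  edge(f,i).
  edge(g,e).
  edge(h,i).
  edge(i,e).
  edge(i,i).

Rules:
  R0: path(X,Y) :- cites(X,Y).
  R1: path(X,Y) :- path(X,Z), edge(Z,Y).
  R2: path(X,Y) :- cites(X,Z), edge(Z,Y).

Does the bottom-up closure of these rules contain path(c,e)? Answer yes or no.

yes

round 1: derive path(a,i) via R0 from cites(a,i)
round 1: derive path(c,f) via R0 from cites(c,f)
round 1: derive path(e,i) via R0 from cites(e,i)
round 1: derive path(f,a) via R0 from cites(f,a)
round 1: derive path(f,c) via R0 from cites(f,c)
round 1: derive path(f,i) via R0 from cites(f,i)
round 1: derive path(g,g) via R0 from cites(g,g)
round 1: derive path(h,f) via R0 from cites(h,f)
round 1: derive path(h,h) via R0 from cites(h,h)
round 1: derive path(a,e) via R2 from cites(a,i), edge(i,e)
round 1: derive path(c,i) via R2 from cites(c,f), edge(f,i)
round 1: derive path(e,e) via R2 from cites(e,i), edge(i,e)
round 1: derive path(f,e) via R2 from cites(f,i), edge(i,e)
round 1: derive path(f,h) via R2 from cites(f,a), edge(a,h)
round 1: derive path(g,e) via R2 from cites(g,g), edge(g,e)
round 1: derive path(h,i) via R2 from cites(h,f), edge(f,i)
round 2: derive path(c,e) via R1 from path(c,i), edge(i,e)
round 2: derive path(h,e) via R1 from path(h,i), edge(i,e)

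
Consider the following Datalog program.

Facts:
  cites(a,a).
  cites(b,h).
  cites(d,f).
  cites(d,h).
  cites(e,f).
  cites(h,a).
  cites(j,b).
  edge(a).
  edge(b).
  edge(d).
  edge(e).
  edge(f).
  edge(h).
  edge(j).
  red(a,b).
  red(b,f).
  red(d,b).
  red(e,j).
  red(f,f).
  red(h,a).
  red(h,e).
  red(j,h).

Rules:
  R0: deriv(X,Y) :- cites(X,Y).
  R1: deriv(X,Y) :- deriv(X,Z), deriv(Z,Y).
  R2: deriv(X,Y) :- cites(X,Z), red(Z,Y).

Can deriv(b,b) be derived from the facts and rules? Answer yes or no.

yes

round 1: derive deriv(a,a) via R0 from cites(a,a)
round 1: derive deriv(b,h) via R0 from cites(b,h)
round 1: derive deriv(d,f) via R0 from cites(d,f)
round 1: derive deriv(d,h) via R0 from cites(d,h)
round 1: derive deriv(e,f) via R0 from cites(e,f)
round 1: derive deriv(h,a) via R0 from cites(h,a)
round 1: derive deriv(j,b) via R0 from cites(j,b)
round 1: derive deriv(a,b) via R2 from cites(a,a), red(a,b)
round 1: derive deriv(b,a) via R2 from cites(b,h), red(h,a)
round 1: derive deriv(b,e) via R2 from cites(b,h), red(h,e)
round 1: derive deriv(d,a) via R2 from cites(d,h), red(h,a)
round 1: derive deriv(d,e) via R2 from cites(d,h), red(h,e)
round 1: derive deriv(h,b) via R2 from cites(h,a), red(a,b)
round 1: derive deriv(j,f) via R2 from cites(j,b), red(b,f)
round 2: derive deriv(a,e) via R1 from deriv(a,b), deriv(b,e)
round 2: derive deriv(a,h) via R1 from deriv(a,b), deriv(b,h)
round 2: derive deriv(b,b) via R1 from deriv(b,a), deriv(a,b)
round 2: derive deriv(b,f) via R1 from deriv(b,e), deriv(e,f)
round 2: derive deriv(d,b) via R1 from deriv(d,a), deriv(a,b)
round 2: derive deriv(h,e) via R1 from deriv(h,b), deriv(b,e)
round 2: derive deriv(h,h) via R1 from deriv(h,b), deriv(b,h)
round 2: derive deriv(j,a) via R1 from deriv(j,b), deriv(b,a)
round 2: derive deriv(j,e) via R1 from deriv(j,b), deriv(b,e)
round 2: derive deriv(j,h) via R1 from deriv(j,b), deriv(b,h)
round 3: derive deriv(a,f) via R1 from deriv(a,b), deriv(b,f)
round 3: derive deriv(h,f) via R1 from deriv(h,b), deriv(b,f)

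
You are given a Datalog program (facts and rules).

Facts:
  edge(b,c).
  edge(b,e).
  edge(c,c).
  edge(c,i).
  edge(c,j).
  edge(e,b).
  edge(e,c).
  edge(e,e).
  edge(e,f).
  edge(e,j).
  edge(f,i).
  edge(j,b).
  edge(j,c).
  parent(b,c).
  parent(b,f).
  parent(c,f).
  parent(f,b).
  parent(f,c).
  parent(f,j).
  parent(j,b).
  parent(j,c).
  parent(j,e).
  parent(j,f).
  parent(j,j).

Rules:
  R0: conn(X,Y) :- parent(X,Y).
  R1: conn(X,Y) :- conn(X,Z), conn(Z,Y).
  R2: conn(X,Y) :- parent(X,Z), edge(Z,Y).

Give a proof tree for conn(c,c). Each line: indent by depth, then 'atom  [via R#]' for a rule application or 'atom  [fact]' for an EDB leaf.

round 1: derive conn(b,c) via R0 from parent(b,c)
round 1: derive conn(b,f) via R0 from parent(b,f)
round 1: derive conn(c,f) via R0 from parent(c,f)
round 1: derive conn(f,b) via R0 from parent(f,b)
round 1: derive conn(f,c) via R0 from parent(f,c)
round 1: derive conn(f,j) via R0 from parent(f,j)
round 1: derive conn(j,b) via R0 from parent(j,b)
round 1: derive conn(j,c) via R0 from parent(j,c)
round 1: derive conn(j,e) via R0 from parent(j,e)
round 1: derive conn(j,f) via R0 from parent(j,f)
round 1: derive conn(j,j) via R0 from parent(j,j)
round 1: derive conn(b,i) via R2 from parent(b,c), edge(c,i)
round 1: derive conn(b,j) via R2 from parent(b,c), edge(c,j)
round 1: derive conn(c,i) via R2 from parent(c,f), edge(f,i)
round 1: derive conn(f,e) via R2 from parent(f,b), edge(b,e)
round 1: derive conn(f,i) via R2 from parent(f,c), edge(c,i)
round 1: derive conn(j,i) via R2 from parent(j,c), edge(c,i)
round 2: derive conn(b,b) via R1 from conn(b,f), conn(f,b)
round 2: derive conn(b,e) via R1 from conn(b,f), conn(f,e)
round 2: derive conn(c,b) via R1 from conn(c,f), conn(f,b)
round 2: derive conn(c,c) via R1 from conn(c,f), conn(f,c)
round 2: derive conn(c,e) via R1 from conn(c,f), conn(f,e)
round 2: derive conn(c,j) via R1 from conn(c,f), conn(f,j)
round 2: derive conn(f,f) via R1 from conn(f,b), conn(b,f)

conn(c,c)  [via R1]
  conn(c,f)  [via R0]
    parent(c,f)  [fact]
  conn(f,c)  [via R0]
    parent(f,c)  [fact]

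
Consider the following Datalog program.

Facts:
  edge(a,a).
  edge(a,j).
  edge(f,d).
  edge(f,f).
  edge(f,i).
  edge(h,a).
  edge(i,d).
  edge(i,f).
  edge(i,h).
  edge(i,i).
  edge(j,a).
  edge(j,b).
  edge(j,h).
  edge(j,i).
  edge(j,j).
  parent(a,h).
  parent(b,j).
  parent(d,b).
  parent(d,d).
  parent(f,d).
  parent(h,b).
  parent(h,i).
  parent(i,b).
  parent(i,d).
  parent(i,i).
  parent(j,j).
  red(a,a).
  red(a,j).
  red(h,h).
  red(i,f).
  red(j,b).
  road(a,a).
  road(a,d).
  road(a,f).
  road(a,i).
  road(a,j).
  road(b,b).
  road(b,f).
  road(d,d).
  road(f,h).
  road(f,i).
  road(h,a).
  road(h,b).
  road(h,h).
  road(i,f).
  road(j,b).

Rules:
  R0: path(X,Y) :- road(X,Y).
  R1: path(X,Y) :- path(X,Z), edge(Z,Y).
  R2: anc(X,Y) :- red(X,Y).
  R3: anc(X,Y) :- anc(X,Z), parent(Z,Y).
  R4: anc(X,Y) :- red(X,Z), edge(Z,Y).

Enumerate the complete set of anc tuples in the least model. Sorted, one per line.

anc(a,a)
anc(a,b)
anc(a,d)
anc(a,h)
anc(a,i)
anc(a,j)
anc(h,a)
anc(h,b)
anc(h,d)
anc(h,h)
anc(h,i)
anc(h,j)
anc(i,b)
anc(i,d)
anc(i,f)
anc(i,i)
anc(i,j)
anc(j,b)
anc(j,j)

round 1: derive anc(a,a) via R2 from red(a,a)
round 1: derive anc(a,j) via R2 from red(a,j)
round 1: derive anc(h,h) via R2 from red(h,h)
round 1: derive anc(i,f) via R2 from red(i,f)
round 1: derive anc(j,b) via R2 from red(j,b)
round 1: derive anc(a,b) via R4 from red(a,j), edge(j,b)
round 1: derive anc(a,h) via R4 from red(a,j), edge(j,h)
round 1: derive anc(a,i) via R4 from red(a,j), edge(j,i)
round 1: derive anc(h,a) via R4 from red(h,h), edge(h,a)
round 1: derive anc(i,d) via R4 from red(i,f), edge(f,d)
round 1: derive anc(i,i) via R4 from red(i,f), edge(f,i)
round 2: derive anc(a,d) via R3 from anc(a,i), parent(i,d)
round 2: derive anc(h,b) via R3 from anc(h,h), parent(h,b)
round 2: derive anc(h,i) via R3 from anc(h,h), parent(h,i)
round 2: derive anc(i,b) via R3 from anc(i,d), parent(d,b)
round 2: derive anc(j,j) via R3 from anc(j,b), parent(b,j)
round 3: derive anc(h,d) via R3 from anc(h,i), parent(i,d)
round 3: derive anc(h,j) via R3 from anc(h,b), parent(b,j)
round 3: derive anc(i,j) via R3 from anc(i,b), parent(b,j)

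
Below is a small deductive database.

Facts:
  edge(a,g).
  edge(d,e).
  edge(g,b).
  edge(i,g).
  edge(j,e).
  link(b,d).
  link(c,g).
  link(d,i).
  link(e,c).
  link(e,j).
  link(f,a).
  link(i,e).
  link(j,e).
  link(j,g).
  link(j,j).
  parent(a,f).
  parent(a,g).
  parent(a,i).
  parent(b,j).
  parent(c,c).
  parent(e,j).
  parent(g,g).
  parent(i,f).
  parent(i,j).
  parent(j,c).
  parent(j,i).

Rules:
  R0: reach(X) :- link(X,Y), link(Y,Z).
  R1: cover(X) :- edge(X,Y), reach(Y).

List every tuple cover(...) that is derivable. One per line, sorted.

cover(d)
cover(g)
cover(j)

round 1: derive reach(b) via R0 from link(b,d), link(d,i)
round 1: derive reach(d) via R0 from link(d,i), link(i,e)
round 1: derive reach(e) via R0 from link(e,c), link(c,g)
round 1: derive reach(i) via R0 from link(i,e), link(e,c)
round 1: derive reach(j) via R0 from link(j,e), link(e,c)
round 2: derive cover(d) via R1 from edge(d,e), reach(e)
round 2: derive cover(g) via R1 from edge(g,b), reach(b)
round 2: derive cover(j) via R1 from edge(j,e), reach(e)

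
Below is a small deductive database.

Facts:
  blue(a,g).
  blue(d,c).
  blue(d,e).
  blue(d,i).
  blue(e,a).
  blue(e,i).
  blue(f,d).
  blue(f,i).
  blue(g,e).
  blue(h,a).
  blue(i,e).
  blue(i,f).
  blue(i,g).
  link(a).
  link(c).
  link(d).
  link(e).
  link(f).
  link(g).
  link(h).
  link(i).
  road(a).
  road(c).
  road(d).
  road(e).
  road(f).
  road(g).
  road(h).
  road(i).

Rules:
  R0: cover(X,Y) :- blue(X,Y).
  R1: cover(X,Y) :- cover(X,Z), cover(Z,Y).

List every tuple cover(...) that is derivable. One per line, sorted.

round 1: derive cover(a,g) via R0 from blue(a,g)
round 1: derive cover(d,c) via R0 from blue(d,c)
round 1: derive cover(d,e) via R0 from blue(d,e)
round 1: derive cover(d,i) via R0 from blue(d,i)
round 1: derive cover(e,a) via R0 from blue(e,a)
round 1: derive cover(e,i) via R0 from blue(e,i)
round 1: derive cover(f,d) via R0 from blue(f,d)
round 1: derive cover(f,i) via R0 from blue(f,i)
round 1: derive cover(g,e) via R0 from blue(g,e)
round 1: derive cover(h,a) via R0 from blue(h,a)
round 1: derive cover(i,e) via R0 from blue(i,e)
round 1: derive cover(i,f) via R0 from blue(i,f)
round 1: derive cover(i,g) via R0 from blue(i,g)
round 2: derive cover(a,e) via R1 from cover(a,g), cover(g,e)
round 2: derive cover(d,a) via R1 from cover(d,e), cover(e,a)
round 2: derive cover(d,f) via R1 from cover(d,i), cover(i,f)
round 2: derive cover(d,g) via R1 from cover(d,i), cover(i,g)
round 2: derive cover(e,e) via R1 from cover(e,i), cover(i,e)
round 2: derive cover(e,f) via R1 from cover(e,i), cover(i,f)
round 2: derive cover(e,g) via R1 from cover(e,a), cover(a,g)
round 2: derive cover(f,c) via R1 from cover(f,d), cover(d,c)
round 2: derive cover(f,e) via R1 from cover(f,d), cover(d,e)
round 2: derive cover(f,f) via R1 from cover(f,i), cover(i,f)
round 2: derive cover(f,g) via R1 from cover(f,i), cover(i,g)
round 2: derive cover(g,a) via R1 from cover(g,e), cover(e,a)
round 2: derive cover(g,i) via R1 from cover(g,e), cover(e,i)
round 2: derive cover(h,g) via R1 from cover(h,a), cover(a,g)
round 2: derive cover(i,a) via R1 from cover(i,e), cover(e,a)
round 2: derive cover(i,d) via R1 from cover(i,f), cover(f,d)
round 2: derive cover(i,i) via R1 from cover(i,e), cover(e,i)
round 3: derive cover(a,a) via R1 from cover(a,e), cover(e,a)
round 3: derive cover(a,f) via R1 from cover(a,e), cover(e,f)
round 3: derive cover(a,i) via R1 from cover(a,e), cover(e,i)
round 3: derive cover(d,d) via R1 from cover(d,f), cover(f,d)
round 3: derive cover(e,c) via R1 from cover(e,f), cover(f,c)
round 3: derive cover(e,d) via R1 from cover(e,f), cover(f,d)
round 3: derive cover(f,a) via R1 from cover(f,d), cover(d,a)
round 3: derive cover(g,d) via R1 from cover(g,i), cover(i,d)
round 3: derive cover(g,f) via R1 from cover(g,e), cover(e,f)
round 3: derive cover(g,g) via R1 from cover(g,a), cover(a,g)
round 3: derive cover(h,e) via R1 from cover(h,a), cover(a,e)
round 3: derive cover(h,i) via R1 from cover(h,g), cover(g,i)
round 3: derive cover(i,c) via R1 from cover(i,d), cover(d,c)
round 4: derive cover(a,c) via R1 from cover(a,e), cover(e,c)
round 4: derive cover(a,d) via R1 from cover(a,e), cover(e,d)
round 4: derive cover(g,c) via R1 from cover(g,d), cover(d,c)
round 4: derive cover(h,c) via R1 from cover(h,e), cover(e,c)
round 4: derive cover(h,d) via R1 from cover(h,e), cover(e,d)
round 4: derive cover(h,f) via R1 from cover(h,a), cover(a,f)

cover(a,a)
cover(a,c)
cover(a,d)
cover(a,e)
cover(a,f)
cover(a,g)
cover(a,i)
cover(d,a)
cover(d,c)
cover(d,d)
cover(d,e)
cover(d,f)
cover(d,g)
cover(d,i)
cover(e,a)
cover(e,c)
cover(e,d)
cover(e,e)
cover(e,f)
cover(e,g)
cover(e,i)
cover(f,a)
cover(f,c)
cover(f,d)
cover(f,e)
cover(f,f)
cover(f,g)
cover(f,i)
cover(g,a)
cover(g,c)
cover(g,d)
cover(g,e)
cover(g,f)
cover(g,g)
cover(g,i)
cover(h,a)
cover(h,c)
cover(h,d)
cover(h,e)
cover(h,f)
cover(h,g)
cover(h,i)
cover(i,a)
cover(i,c)
cover(i,d)
cover(i,e)
cover(i,f)
cover(i,g)
cover(i,i)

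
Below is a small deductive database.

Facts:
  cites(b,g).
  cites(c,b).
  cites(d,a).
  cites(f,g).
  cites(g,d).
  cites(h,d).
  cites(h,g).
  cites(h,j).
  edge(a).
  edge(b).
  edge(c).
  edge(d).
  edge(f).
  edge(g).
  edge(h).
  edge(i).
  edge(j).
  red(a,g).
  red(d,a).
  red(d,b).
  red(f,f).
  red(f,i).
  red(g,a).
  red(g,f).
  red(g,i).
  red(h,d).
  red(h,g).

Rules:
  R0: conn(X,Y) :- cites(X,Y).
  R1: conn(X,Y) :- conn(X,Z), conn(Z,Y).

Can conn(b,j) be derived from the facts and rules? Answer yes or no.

no

round 1: derive conn(b,g) via R0 from cites(b,g)
round 1: derive conn(c,b) via R0 from cites(c,b)
round 1: derive conn(d,a) via R0 from cites(d,a)
round 1: derive conn(f,g) via R0 from cites(f,g)
round 1: derive conn(g,d) via R0 from cites(g,d)
round 1: derive conn(h,d) via R0 from cites(h,d)
round 1: derive conn(h,g) via R0 from cites(h,g)
round 1: derive conn(h,j) via R0 from cites(h,j)
round 2: derive conn(b,d) via R1 from conn(b,g), conn(g,d)
round 2: derive conn(c,g) via R1 from conn(c,b), conn(b,g)
round 2: derive conn(f,d) via R1 from conn(f,g), conn(g,d)
round 2: derive conn(g,a) via R1 from conn(g,d), conn(d,a)
round 2: derive conn(h,a) via R1 from conn(h,d), conn(d,a)
round 3: derive conn(b,a) via R1 from conn(b,d), conn(d,a)
round 3: derive conn(c,a) via R1 from conn(c,g), conn(g,a)
round 3: derive conn(c,d) via R1 from conn(c,b), conn(b,d)
round 3: derive conn(f,a) via R1 from conn(f,d), conn(d,a)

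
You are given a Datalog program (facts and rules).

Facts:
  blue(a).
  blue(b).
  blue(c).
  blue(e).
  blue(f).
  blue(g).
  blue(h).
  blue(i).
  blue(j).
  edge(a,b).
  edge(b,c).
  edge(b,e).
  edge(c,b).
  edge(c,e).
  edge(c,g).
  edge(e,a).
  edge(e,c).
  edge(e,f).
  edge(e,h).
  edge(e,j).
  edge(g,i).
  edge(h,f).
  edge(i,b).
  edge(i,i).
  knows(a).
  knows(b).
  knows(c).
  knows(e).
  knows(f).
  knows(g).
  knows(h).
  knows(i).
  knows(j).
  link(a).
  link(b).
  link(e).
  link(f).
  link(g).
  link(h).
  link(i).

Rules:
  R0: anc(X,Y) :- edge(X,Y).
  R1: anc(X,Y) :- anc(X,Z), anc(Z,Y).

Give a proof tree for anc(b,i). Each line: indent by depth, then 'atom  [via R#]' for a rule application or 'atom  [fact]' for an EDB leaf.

round 1: derive anc(a,b) via R0 from edge(a,b)
round 1: derive anc(b,c) via R0 from edge(b,c)
round 1: derive anc(b,e) via R0 from edge(b,e)
round 1: derive anc(c,b) via R0 from edge(c,b)
round 1: derive anc(c,e) via R0 from edge(c,e)
round 1: derive anc(c,g) via R0 from edge(c,g)
round 1: derive anc(e,a) via R0 from edge(e,a)
round 1: derive anc(e,c) via R0 from edge(e,c)
round 1: derive anc(e,f) via R0 from edge(e,f)
round 1: derive anc(e,h) via R0 from edge(e,h)
round 1: derive anc(e,j) via R0 from edge(e,j)
round 1: derive anc(g,i) via R0 from edge(g,i)
round 1: derive anc(h,f) via R0 from edge(h,f)
round 1: derive anc(i,b) via R0 from edge(i,b)
round 1: derive anc(i,i) via R0 from edge(i,i)
round 2: derive anc(a,c) via R1 from anc(a,b), anc(b,c)
round 2: derive anc(a,e) via R1 from anc(a,b), anc(b,e)
round 2: derive anc(b,a) via R1 from anc(b,e), anc(e,a)
round 2: derive anc(b,b) via R1 from anc(b,c), anc(c,b)
round 2: derive anc(b,f) via R1 from anc(b,e), anc(e,f)
round 2: derive anc(b,g) via R1 from anc(b,c), anc(c,g)
round 2: derive anc(b,h) via R1 from anc(b,e), anc(e,h)
round 2: derive anc(b,j) via R1 from anc(b,e), anc(e,j)
round 2: derive anc(c,a) via R1 from anc(c,e), anc(e,a)
round 2: derive anc(c,c) via R1 from anc(c,b), anc(b,c)
round 2: derive anc(c,f) via R1 from anc(c,e), anc(e,f)
round 2: derive anc(c,h) via R1 from anc(c,e), anc(e,h)
round 2: derive anc(c,i) via R1 from anc(c,g), anc(g,i)
round 2: derive anc(c,j) via R1 from anc(c,e), anc(e,j)
round 2: derive anc(e,b) via R1 from anc(e,a), anc(a,b)
round 2: derive anc(e,e) via R1 from anc(e,c), anc(c,e)
round 2: derive anc(e,g) via R1 from anc(e,c), anc(c,g)
round 2: derive anc(g,b) via R1 from anc(g,i), anc(i,b)
round 2: derive anc(i,c) via R1 from anc(i,b), anc(b,c)
round 2: derive anc(i,e) via R1 from anc(i,b), anc(b,e)
round 3: derive anc(a,a) via R1 from anc(a,b), anc(b,a)
round 3: derive anc(a,f) via R1 from anc(a,b), anc(b,f)
round 3: derive anc(a,g) via R1 from anc(a,b), anc(b,g)
round 3: derive anc(a,h) via R1 from anc(a,b), anc(b,h)
round 3: derive anc(a,i) via R1 from anc(a,c), anc(c,i)
round 3: derive anc(a,j) via R1 from anc(a,b), anc(b,j)
round 3: derive anc(b,i) via R1 from anc(b,c), anc(c,i)
round 3: derive anc(e,i) via R1 from anc(e,c), anc(c,i)
round 3: derive anc(g,a) via R1 from anc(g,b), anc(b,a)
round 3: derive anc(g,c) via R1 from anc(g,b), anc(b,c)
round 3: derive anc(g,e) via R1 from anc(g,b), anc(b,e)
round 3: derive anc(g,f) via R1 from anc(g,b), anc(b,f)
round 3: derive anc(g,g) via R1 from anc(g,b), anc(b,g)
round 3: derive anc(g,h) via R1 from anc(g,b), anc(b,h)
round 3: derive anc(g,j) via R1 from anc(g,b), anc(b,j)
round 3: derive anc(i,a) via R1 from anc(i,b), anc(b,a)
round 3: derive anc(i,f) via R1 from anc(i,b), anc(b,f)
round 3: derive anc(i,g) via R1 from anc(i,b), anc(b,g)
round 3: derive anc(i,h) via R1 from anc(i,b), anc(b,h)
round 3: derive anc(i,j) via R1 from anc(i,b), anc(b,j)

anc(b,i)  [via R1]
  anc(b,c)  [via R0]
    edge(b,c)  [fact]
  anc(c,i)  [via R1]
    anc(c,g)  [via R0]
      edge(c,g)  [fact]
    anc(g,i)  [via R0]
      edge(g,i)  [fact]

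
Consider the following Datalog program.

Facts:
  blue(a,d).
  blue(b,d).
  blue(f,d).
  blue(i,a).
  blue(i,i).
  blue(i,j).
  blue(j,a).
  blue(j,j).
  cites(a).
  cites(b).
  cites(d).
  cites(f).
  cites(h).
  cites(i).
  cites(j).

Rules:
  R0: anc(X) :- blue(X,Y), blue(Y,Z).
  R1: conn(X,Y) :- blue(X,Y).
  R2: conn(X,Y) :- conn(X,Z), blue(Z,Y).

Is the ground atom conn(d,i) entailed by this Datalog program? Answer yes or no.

round 1: derive conn(a,d) via R1 from blue(a,d)
round 1: derive conn(b,d) via R1 from blue(b,d)
round 1: derive conn(f,d) via R1 from blue(f,d)
round 1: derive conn(i,a) via R1 from blue(i,a)
round 1: derive conn(i,i) via R1 from blue(i,i)
round 1: derive conn(i,j) via R1 from blue(i,j)
round 1: derive conn(j,a) via R1 from blue(j,a)
round 1: derive conn(j,j) via R1 from blue(j,j)
round 2: derive conn(i,d) via R2 from conn(i,a), blue(a,d)
round 2: derive conn(j,d) via R2 from conn(j,a), blue(a,d)

no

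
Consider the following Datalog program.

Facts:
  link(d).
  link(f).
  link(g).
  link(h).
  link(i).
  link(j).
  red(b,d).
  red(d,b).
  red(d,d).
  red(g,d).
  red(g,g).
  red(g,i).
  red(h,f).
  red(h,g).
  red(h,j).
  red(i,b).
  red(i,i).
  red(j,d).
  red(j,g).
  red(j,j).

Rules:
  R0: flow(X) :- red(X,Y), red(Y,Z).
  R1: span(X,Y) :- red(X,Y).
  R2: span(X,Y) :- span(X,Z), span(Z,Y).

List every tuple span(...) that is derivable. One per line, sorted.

span(b,b)
span(b,d)
span(d,b)
span(d,d)
span(g,b)
span(g,d)
span(g,g)
span(g,i)
span(h,b)
span(h,d)
span(h,f)
span(h,g)
span(h,i)
span(h,j)
span(i,b)
span(i,d)
span(i,i)
span(j,b)
span(j,d)
span(j,g)
span(j,i)
span(j,j)

round 1: derive span(b,d) via R1 from red(b,d)
round 1: derive span(d,b) via R1 from red(d,b)
round 1: derive span(d,d) via R1 from red(d,d)
round 1: derive span(g,d) via R1 from red(g,d)
round 1: derive span(g,g) via R1 from red(g,g)
round 1: derive span(g,i) via R1 from red(g,i)
round 1: derive span(h,f) via R1 from red(h,f)
round 1: derive span(h,g) via R1 from red(h,g)
round 1: derive span(h,j) via R1 from red(h,j)
round 1: derive span(i,b) via R1 from red(i,b)
round 1: derive span(i,i) via R1 from red(i,i)
round 1: derive span(j,d) via R1 from red(j,d)
round 1: derive span(j,g) via R1 from red(j,g)
round 1: derive span(j,j) via R1 from red(j,j)
round 2: derive span(b,b) via R2 from span(b,d), span(d,b)
round 2: derive span(g,b) via R2 from span(g,d), span(d,b)
round 2: derive span(h,d) via R2 from span(h,g), span(g,d)
round 2: derive span(h,i) via R2 from span(h,g), span(g,i)
round 2: derive span(i,d) via R2 from span(i,b), span(b,d)
round 2: derive span(j,b) via R2 from span(j,d), span(d,b)
round 2: derive span(j,i) via R2 from span(j,g), span(g,i)
round 3: derive span(h,b) via R2 from span(h,d), span(d,b)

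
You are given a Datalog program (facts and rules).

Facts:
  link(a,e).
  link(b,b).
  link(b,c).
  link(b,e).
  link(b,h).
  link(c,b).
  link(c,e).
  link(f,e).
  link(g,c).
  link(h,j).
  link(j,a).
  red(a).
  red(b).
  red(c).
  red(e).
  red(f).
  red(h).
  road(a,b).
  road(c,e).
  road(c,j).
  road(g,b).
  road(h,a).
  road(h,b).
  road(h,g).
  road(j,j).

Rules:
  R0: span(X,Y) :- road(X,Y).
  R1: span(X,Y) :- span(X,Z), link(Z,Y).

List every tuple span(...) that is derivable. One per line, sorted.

round 1: derive span(a,b) via R0 from road(a,b)
round 1: derive span(c,e) via R0 from road(c,e)
round 1: derive span(c,j) via R0 from road(c,j)
round 1: derive span(g,b) via R0 from road(g,b)
round 1: derive span(h,a) via R0 from road(h,a)
round 1: derive span(h,b) via R0 from road(h,b)
round 1: derive span(h,g) via R0 from road(h,g)
round 1: derive span(j,j) via R0 from road(j,j)
round 2: derive span(a,c) via R1 from span(a,b), link(b,c)
round 2: derive span(a,e) via R1 from span(a,b), link(b,e)
round 2: derive span(a,h) via R1 from span(a,b), link(b,h)
round 2: derive span(c,a) via R1 from span(c,j), link(j,a)
round 2: derive span(g,c) via R1 from span(g,b), link(b,c)
round 2: derive span(g,e) via R1 from span(g,b), link(b,e)
round 2: derive span(g,h) via R1 from span(g,b), link(b,h)
round 2: derive span(h,c) via R1 from span(h,b), link(b,c)
round 2: derive span(h,e) via R1 from span(h,a), link(a,e)
round 2: derive span(h,h) via R1 from span(h,b), link(b,h)
round 2: derive span(j,a) via R1 from span(j,j), link(j,a)
round 3: derive span(a,j) via R1 from span(a,h), link(h,j)
round 3: derive span(g,j) via R1 from span(g,h), link(h,j)
round 3: derive span(h,j) via R1 from span(h,h), link(h,j)
round 3: derive span(j,e) via R1 from span(j,a), link(a,e)
round 4: derive span(a,a) via R1 from span(a,j), link(j,a)
round 4: derive span(g,a) via R1 from span(g,j), link(j,a)

span(a,a)
span(a,b)
span(a,c)
span(a,e)
span(a,h)
span(a,j)
span(c,a)
span(c,e)
span(c,j)
span(g,a)
span(g,b)
span(g,c)
span(g,e)
span(g,h)
span(g,j)
span(h,a)
span(h,b)
span(h,c)
span(h,e)
span(h,g)
span(h,h)
span(h,j)
span(j,a)
span(j,e)
span(j,j)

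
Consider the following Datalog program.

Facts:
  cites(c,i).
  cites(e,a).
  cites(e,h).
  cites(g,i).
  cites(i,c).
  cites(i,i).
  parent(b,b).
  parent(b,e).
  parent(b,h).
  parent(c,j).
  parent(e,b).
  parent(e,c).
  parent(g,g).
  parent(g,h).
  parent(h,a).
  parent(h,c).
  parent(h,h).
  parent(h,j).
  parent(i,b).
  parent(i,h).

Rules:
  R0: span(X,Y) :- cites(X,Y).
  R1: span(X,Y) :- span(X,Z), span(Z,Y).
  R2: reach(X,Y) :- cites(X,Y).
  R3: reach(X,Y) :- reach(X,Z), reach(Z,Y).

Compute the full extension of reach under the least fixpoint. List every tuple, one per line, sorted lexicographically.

round 1: derive reach(c,i) via R2 from cites(c,i)
round 1: derive reach(e,a) via R2 from cites(e,a)
round 1: derive reach(e,h) via R2 from cites(e,h)
round 1: derive reach(g,i) via R2 from cites(g,i)
round 1: derive reach(i,c) via R2 from cites(i,c)
round 1: derive reach(i,i) via R2 from cites(i,i)
round 2: derive reach(c,c) via R3 from reach(c,i), reach(i,c)
round 2: derive reach(g,c) via R3 from reach(g,i), reach(i,c)

reach(c,c)
reach(c,i)
reach(e,a)
reach(e,h)
reach(g,c)
reach(g,i)
reach(i,c)
reach(i,i)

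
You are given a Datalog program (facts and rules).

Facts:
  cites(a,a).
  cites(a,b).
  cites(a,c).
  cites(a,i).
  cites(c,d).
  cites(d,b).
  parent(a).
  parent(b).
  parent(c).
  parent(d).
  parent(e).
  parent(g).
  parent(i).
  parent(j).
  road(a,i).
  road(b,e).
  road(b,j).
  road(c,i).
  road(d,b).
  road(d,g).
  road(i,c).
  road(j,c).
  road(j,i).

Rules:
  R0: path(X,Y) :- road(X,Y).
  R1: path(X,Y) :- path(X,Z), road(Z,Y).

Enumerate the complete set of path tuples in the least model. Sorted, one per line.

path(a,c)
path(a,i)
path(b,c)
path(b,e)
path(b,i)
path(b,j)
path(c,c)
path(c,i)
path(d,b)
path(d,c)
path(d,e)
path(d,g)
path(d,i)
path(d,j)
path(i,c)
path(i,i)
path(j,c)
path(j,i)

round 1: derive path(a,i) via R0 from road(a,i)
round 1: derive path(b,e) via R0 from road(b,e)
round 1: derive path(b,j) via R0 from road(b,j)
round 1: derive path(c,i) via R0 from road(c,i)
round 1: derive path(d,b) via R0 from road(d,b)
round 1: derive path(d,g) via R0 from road(d,g)
round 1: derive path(i,c) via R0 from road(i,c)
round 1: derive path(j,c) via R0 from road(j,c)
round 1: derive path(j,i) via R0 from road(j,i)
round 2: derive path(a,c) via R1 from path(a,i), road(i,c)
round 2: derive path(b,c) via R1 from path(b,j), road(j,c)
round 2: derive path(b,i) via R1 from path(b,j), road(j,i)
round 2: derive path(c,c) via R1 from path(c,i), road(i,c)
round 2: derive path(d,e) via R1 from path(d,b), road(b,e)
round 2: derive path(d,j) via R1 from path(d,b), road(b,j)
round 2: derive path(i,i) via R1 from path(i,c), road(c,i)
round 3: derive path(d,c) via R1 from path(d,j), road(j,c)
round 3: derive path(d,i) via R1 from path(d,j), road(j,i)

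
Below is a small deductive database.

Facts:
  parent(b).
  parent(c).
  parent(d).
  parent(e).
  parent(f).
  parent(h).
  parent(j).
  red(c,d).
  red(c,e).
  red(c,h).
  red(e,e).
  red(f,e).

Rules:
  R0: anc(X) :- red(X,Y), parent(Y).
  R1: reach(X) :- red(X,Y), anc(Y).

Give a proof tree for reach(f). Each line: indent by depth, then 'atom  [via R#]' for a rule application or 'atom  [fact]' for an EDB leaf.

round 1: derive anc(c) via R0 from red(c,d), parent(d)
round 1: derive anc(e) via R0 from red(e,e), parent(e)
round 1: derive anc(f) via R0 from red(f,e), parent(e)
round 2: derive reach(c) via R1 from red(c,e), anc(e)
round 2: derive reach(e) via R1 from red(e,e), anc(e)
round 2: derive reach(f) via R1 from red(f,e), anc(e)

reach(f)  [via R1]
  red(f,e)  [fact]
  anc(e)  [via R0]
    red(e,e)  [fact]
    parent(e)  [fact]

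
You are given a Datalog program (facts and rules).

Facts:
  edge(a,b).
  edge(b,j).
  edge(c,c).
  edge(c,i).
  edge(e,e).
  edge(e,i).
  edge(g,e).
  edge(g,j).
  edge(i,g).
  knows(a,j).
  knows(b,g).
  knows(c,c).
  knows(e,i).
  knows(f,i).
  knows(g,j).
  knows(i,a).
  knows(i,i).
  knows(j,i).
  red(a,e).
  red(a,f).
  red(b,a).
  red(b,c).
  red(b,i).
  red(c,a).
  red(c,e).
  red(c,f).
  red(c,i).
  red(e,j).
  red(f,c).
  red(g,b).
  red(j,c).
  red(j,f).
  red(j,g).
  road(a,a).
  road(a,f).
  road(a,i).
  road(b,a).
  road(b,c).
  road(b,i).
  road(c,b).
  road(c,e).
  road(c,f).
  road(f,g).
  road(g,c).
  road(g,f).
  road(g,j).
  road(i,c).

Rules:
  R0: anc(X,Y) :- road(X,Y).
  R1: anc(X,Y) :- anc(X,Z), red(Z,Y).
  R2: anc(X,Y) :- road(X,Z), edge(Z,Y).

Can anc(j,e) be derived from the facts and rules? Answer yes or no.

no

round 1: derive anc(a,a) via R0 from road(a,a)
round 1: derive anc(a,f) via R0 from road(a,f)
round 1: derive anc(a,i) via R0 from road(a,i)
round 1: derive anc(b,a) via R0 from road(b,a)
round 1: derive anc(b,c) via R0 from road(b,c)
round 1: derive anc(b,i) via R0 from road(b,i)
round 1: derive anc(c,b) via R0 from road(c,b)
round 1: derive anc(c,e) via R0 from road(c,e)
round 1: derive anc(c,f) via R0 from road(c,f)
round 1: derive anc(f,g) via R0 from road(f,g)
round 1: derive anc(g,c) via R0 from road(g,c)
round 1: derive anc(g,f) via R0 from road(g,f)
round 1: derive anc(g,j) via R0 from road(g,j)
round 1: derive anc(i,c) via R0 from road(i,c)
round 1: derive anc(a,b) via R2 from road(a,a), edge(a,b)
round 1: derive anc(a,g) via R2 from road(a,i), edge(i,g)
round 1: derive anc(b,b) via R2 from road(b,a), edge(a,b)
round 1: derive anc(b,g) via R2 from road(b,i), edge(i,g)
round 1: derive anc(c,i) via R2 from road(c,e), edge(e,i)
round 1: derive anc(c,j) via R2 from road(c,b), edge(b,j)
round 1: derive anc(f,e) via R2 from road(f,g), edge(g,e)
round 1: derive anc(f,j) via R2 from road(f,g), edge(g,j)
round 1: derive anc(g,i) via R2 from road(g,c), edge(c,i)
round 1: derive anc(i,i) via R2 from road(i,c), edge(c,i)
round 2: derive anc(a,c) via R1 from anc(a,b), red(b,c)
round 2: derive anc(a,e) via R1 from anc(a,a), red(a,e)
round 2: derive anc(b,e) via R1 from anc(b,a), red(a,e)
round 2: derive anc(b,f) via R1 from anc(b,a), red(a,f)
round 2: derive anc(c,a) via R1 from anc(c,b), red(b,a)
round 2: derive anc(c,c) via R1 from anc(c,b), red(b,c)
round 2: derive anc(c,g) via R1 from anc(c,j), red(j,g)
round 2: derive anc(f,b) via R1 from anc(f,g), red(g,b)
round 2: derive anc(f,c) via R1 from anc(f,j), red(j,c)
round 2: derive anc(f,f) via R1 from anc(f,j), red(j,f)
round 2: derive anc(g,a) via R1 from anc(g,c), red(c,a)
round 2: derive anc(g,e) via R1 from anc(g,c), red(c,e)
round 2: derive anc(g,g) via R1 from anc(g,j), red(j,g)
round 2: derive anc(i,a) via R1 from anc(i,c), red(c,a)
round 2: derive anc(i,e) via R1 from anc(i,c), red(c,e)
round 2: derive anc(i,f) via R1 from anc(i,c), red(c,f)
round 3: derive anc(a,j) via R1 from anc(a,e), red(e,j)
round 3: derive anc(b,j) via R1 from anc(b,e), red(e,j)
round 3: derive anc(f,a) via R1 from anc(f,b), red(b,a)
round 3: derive anc(f,i) via R1 from anc(f,b), red(b,i)
round 3: derive anc(g,b) via R1 from anc(g,g), red(g,b)
round 3: derive anc(i,j) via R1 from anc(i,e), red(e,j)
round 4: derive anc(i,g) via R1 from anc(i,j), red(j,g)
round 5: derive anc(i,b) via R1 from anc(i,g), red(g,b)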